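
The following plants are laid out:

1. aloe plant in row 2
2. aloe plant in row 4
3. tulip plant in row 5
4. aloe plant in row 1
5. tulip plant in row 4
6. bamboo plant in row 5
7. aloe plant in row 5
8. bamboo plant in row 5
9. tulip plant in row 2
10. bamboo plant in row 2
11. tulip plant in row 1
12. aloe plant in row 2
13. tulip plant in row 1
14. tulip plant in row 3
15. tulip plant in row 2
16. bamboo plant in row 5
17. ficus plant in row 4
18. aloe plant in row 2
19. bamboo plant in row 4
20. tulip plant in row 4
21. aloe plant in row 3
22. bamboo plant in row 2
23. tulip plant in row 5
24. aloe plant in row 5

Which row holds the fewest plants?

Counts by row: row 5→7, row 2→7, row 4→5, row 1→3, row 3→2.
The minimum is 2, held uniquely by row 3.

row 3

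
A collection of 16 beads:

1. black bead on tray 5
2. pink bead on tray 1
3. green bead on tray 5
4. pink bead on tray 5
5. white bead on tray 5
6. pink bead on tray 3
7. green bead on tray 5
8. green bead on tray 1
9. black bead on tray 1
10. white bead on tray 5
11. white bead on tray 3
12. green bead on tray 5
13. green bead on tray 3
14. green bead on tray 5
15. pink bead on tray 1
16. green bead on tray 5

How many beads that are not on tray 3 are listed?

Total beads: 16; with the excluded value: 3; remaining 16 − 3 = 13.

13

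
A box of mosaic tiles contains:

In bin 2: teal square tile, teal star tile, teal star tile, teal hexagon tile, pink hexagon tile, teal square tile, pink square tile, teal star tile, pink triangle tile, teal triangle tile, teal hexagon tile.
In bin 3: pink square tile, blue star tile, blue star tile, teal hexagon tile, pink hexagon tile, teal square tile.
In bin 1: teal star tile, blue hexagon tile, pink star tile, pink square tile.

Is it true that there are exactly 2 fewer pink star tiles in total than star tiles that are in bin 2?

True

pink star tiles: 1.
star tiles in bin 2: 3.
The claim requires 3 − 1 (= 2) to equal 2, which holds.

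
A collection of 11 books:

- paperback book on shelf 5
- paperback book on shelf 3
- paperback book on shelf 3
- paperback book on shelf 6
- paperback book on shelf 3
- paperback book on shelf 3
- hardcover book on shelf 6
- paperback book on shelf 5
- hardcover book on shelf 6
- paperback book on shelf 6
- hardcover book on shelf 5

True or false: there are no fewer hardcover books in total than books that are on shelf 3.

hardcover books: 3.
books on shelf 3: 4.
The claim requires 3 ≥ 4, which does not hold.

False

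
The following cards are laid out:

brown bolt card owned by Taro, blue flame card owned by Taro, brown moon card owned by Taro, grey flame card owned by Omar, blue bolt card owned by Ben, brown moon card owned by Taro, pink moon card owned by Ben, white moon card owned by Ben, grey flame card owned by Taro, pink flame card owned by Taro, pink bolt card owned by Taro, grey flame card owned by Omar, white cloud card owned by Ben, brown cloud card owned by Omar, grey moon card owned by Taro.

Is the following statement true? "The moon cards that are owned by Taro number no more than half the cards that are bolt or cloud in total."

Count of moon cards owned by Taro: 3.
There are 5 cards that are bolt or cloud.
The claim requires 2 × 3 = 6 ≤ 5, which does not hold.

False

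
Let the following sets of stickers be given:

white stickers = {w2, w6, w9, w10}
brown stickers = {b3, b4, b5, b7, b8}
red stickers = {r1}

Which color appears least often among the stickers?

Counts by color: brown 5, white 4, red 1.
The minimum is 1, held uniquely by red.

red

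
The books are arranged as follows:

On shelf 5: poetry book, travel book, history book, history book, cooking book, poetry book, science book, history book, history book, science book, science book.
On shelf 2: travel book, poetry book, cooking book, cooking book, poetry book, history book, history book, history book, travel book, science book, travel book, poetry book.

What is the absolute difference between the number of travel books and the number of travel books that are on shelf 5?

3

travel books: 4. travel books on shelf 5: 1.
|4 − 1| = 4 − 1 = 3.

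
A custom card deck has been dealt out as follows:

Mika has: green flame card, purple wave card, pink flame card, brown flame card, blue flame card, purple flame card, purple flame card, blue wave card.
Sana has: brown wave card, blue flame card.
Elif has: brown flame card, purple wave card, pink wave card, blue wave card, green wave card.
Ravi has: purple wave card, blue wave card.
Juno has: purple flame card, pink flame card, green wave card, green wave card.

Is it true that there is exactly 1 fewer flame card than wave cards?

True

There are 10 flame cards.
There are 11 wave cards.
The claim requires 11 − 10 (= 1) to equal 1, which holds.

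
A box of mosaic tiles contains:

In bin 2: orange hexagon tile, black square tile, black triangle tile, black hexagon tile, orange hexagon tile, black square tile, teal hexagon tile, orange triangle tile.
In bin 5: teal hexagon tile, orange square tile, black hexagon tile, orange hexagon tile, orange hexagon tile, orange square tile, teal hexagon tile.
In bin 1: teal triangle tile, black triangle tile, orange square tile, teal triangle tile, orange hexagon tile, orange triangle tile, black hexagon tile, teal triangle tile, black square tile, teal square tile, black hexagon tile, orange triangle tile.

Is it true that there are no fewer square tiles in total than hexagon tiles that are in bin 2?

|square tiles| = 7.
|hexagon tiles in bin 2| = 4.
The claim requires 7 ≥ 4, which holds.

True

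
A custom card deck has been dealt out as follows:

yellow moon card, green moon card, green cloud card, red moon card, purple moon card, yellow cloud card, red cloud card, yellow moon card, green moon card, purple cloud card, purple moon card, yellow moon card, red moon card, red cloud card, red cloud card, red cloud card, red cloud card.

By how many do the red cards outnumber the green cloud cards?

6

red cards: 7.
green cloud cards: 1.
7 − 1 = 6.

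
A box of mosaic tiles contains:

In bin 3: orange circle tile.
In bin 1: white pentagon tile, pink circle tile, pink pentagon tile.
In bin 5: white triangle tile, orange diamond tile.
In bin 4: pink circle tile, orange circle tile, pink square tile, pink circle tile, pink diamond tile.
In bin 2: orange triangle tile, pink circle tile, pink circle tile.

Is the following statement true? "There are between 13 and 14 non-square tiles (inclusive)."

|non-square tiles| = 13.
The claim requires 13 ≤ 13 ≤ 14, which holds.

True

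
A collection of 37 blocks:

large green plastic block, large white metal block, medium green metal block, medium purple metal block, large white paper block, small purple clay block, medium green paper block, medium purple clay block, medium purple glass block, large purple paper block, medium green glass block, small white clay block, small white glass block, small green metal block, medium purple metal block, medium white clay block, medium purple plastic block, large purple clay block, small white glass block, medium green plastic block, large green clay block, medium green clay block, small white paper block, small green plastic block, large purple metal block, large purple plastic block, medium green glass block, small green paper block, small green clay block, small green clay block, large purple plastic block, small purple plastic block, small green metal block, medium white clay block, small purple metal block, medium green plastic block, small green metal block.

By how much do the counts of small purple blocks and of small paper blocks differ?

1

small purple blocks: 3. small paper blocks: 2.
|3 − 2| = 3 − 2 = 1.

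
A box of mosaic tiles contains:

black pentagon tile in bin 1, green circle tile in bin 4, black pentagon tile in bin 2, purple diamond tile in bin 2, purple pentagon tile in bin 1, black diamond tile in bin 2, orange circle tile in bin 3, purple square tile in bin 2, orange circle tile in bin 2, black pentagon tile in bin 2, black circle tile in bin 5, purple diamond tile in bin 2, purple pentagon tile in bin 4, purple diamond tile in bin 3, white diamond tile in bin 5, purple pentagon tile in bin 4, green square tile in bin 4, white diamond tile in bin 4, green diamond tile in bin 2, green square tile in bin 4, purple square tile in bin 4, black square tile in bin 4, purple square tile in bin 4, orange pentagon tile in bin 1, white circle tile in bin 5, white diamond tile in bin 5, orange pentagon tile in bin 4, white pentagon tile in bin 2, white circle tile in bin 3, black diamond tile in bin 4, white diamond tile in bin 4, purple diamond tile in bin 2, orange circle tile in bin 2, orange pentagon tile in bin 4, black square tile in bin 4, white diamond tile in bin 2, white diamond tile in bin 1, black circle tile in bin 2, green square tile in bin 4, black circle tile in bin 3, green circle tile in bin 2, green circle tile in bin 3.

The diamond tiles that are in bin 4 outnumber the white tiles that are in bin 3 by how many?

diamond tiles in bin 4: 3.
white tiles in bin 3: 1.
3 − 1 = 2.

2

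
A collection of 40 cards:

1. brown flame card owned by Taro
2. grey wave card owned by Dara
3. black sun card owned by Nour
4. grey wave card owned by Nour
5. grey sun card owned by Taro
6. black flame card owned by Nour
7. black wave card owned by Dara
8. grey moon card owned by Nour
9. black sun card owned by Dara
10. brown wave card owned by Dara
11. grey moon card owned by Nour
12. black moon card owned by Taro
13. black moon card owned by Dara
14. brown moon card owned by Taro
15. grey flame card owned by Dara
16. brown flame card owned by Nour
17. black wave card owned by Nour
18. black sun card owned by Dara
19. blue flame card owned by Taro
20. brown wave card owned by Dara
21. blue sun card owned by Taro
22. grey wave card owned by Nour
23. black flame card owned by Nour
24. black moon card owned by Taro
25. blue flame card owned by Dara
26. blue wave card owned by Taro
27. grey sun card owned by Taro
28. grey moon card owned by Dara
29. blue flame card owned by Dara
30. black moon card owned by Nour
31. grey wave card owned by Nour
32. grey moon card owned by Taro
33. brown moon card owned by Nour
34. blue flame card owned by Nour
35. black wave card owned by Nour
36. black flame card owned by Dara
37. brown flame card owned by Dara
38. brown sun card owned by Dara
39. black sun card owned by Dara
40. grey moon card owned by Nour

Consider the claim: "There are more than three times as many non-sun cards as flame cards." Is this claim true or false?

There are 32 non-sun cards.
There are 11 flame cards.
The claim requires 32 > 3 × 11 = 33, which does not hold.

False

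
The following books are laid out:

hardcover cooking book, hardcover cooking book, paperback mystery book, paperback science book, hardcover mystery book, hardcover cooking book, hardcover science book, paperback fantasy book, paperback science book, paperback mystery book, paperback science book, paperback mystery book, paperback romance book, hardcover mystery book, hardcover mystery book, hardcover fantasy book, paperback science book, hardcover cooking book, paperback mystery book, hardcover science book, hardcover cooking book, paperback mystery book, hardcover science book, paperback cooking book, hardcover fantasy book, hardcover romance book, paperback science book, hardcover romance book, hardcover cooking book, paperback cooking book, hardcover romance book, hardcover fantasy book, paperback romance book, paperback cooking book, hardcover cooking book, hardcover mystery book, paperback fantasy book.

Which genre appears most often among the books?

cooking

Counts by genre: cooking 10, mystery 9, science 8, fantasy 5, romance 5.
The maximum is 10, held uniquely by cooking.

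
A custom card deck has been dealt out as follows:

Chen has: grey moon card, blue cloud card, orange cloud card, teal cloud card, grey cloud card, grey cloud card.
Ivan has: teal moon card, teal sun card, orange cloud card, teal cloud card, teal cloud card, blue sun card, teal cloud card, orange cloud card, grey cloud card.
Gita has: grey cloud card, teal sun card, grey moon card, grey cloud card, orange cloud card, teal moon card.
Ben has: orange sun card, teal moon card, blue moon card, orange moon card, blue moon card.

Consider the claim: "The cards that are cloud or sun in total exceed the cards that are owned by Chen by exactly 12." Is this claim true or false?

|cards that are cloud or sun| = 18.
|cards owned by Chen| = 6.
The claim requires 18 − 6 (= 12) to equal 12, which holds.

True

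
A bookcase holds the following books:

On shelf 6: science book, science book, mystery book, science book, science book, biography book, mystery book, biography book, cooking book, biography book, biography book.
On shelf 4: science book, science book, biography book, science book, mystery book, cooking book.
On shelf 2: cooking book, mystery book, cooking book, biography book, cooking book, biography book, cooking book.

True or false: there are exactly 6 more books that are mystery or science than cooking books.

False

|books that are mystery or science| = 11.
|cooking books| = 6.
The claim requires 11 − 6 (= 5) to equal 6, which does not hold.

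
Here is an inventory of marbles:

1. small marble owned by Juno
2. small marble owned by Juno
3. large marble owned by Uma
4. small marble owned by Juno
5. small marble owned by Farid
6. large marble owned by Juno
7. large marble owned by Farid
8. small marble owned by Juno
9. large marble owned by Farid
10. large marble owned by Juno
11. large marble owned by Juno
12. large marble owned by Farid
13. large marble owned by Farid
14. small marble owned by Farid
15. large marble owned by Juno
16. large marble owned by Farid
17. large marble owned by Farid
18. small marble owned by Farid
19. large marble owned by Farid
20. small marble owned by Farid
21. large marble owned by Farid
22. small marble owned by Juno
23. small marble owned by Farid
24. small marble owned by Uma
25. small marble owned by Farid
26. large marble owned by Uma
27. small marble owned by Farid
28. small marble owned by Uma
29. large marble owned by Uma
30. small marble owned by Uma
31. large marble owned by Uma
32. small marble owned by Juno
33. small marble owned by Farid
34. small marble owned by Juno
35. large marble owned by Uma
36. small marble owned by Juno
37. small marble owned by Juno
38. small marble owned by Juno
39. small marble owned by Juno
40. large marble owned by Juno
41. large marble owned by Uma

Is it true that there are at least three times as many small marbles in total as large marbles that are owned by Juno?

small marbles: 22.
large marbles owned by Juno: 5.
The claim requires 22 ≥ 3 × 5 = 15, which holds.

True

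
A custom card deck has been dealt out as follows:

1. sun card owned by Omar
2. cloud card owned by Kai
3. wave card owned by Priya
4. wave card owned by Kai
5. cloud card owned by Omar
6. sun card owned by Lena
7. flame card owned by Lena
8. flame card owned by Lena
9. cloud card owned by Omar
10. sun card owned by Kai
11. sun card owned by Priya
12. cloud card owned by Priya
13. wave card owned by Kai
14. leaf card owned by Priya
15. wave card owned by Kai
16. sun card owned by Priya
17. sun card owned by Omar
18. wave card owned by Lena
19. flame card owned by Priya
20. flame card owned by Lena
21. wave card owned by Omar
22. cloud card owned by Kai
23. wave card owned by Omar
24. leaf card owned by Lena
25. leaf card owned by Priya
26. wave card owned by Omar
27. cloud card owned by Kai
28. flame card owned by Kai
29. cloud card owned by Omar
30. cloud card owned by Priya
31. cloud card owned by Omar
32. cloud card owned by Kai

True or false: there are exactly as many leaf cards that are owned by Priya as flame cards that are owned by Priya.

leaf cards owned by Priya: 2.
flame cards owned by Priya: 1.
The claim requires 2 = 1, which does not hold.

False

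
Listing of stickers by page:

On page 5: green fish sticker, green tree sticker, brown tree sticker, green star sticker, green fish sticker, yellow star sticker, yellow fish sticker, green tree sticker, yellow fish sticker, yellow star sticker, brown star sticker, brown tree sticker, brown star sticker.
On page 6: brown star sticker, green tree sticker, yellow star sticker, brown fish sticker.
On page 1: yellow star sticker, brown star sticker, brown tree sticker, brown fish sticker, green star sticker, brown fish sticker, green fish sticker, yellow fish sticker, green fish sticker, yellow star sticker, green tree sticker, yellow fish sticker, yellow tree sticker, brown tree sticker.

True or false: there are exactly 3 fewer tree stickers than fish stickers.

There are 9 tree stickers.
There are 11 fish stickers.
The claim requires 11 − 9 (= 2) to equal 3, which does not hold.

False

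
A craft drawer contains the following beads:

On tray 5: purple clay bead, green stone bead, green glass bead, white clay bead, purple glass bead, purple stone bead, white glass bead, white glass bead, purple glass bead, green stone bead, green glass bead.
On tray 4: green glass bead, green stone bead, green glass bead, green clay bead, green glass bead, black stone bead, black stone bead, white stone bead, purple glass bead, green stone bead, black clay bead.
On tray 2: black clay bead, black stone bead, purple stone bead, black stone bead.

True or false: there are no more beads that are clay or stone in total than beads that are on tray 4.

False

There are 16 beads that are clay or stone.
There are 11 beads on tray 4.
The claim requires 16 ≤ 11, which does not hold.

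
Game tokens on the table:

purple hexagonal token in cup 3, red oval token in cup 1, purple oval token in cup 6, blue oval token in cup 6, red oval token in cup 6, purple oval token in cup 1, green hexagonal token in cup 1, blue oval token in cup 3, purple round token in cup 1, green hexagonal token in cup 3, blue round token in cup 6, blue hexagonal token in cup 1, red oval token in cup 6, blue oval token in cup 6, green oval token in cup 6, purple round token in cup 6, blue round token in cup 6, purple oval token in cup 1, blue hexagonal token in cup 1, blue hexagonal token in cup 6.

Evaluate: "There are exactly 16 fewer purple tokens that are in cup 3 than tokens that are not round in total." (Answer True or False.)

False

There is 1 purple token in cup 3.
There are 16 tokens that are not round.
The claim requires 16 − 1 (= 15) to equal 16, which does not hold.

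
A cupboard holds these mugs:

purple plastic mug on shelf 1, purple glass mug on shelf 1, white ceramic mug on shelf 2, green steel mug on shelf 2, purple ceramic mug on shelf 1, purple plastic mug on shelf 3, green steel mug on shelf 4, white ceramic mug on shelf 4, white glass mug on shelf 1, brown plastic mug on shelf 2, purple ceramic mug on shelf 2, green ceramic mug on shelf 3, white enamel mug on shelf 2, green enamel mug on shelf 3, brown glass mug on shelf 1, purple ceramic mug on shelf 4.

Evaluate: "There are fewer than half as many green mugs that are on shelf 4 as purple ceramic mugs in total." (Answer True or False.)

True

green mugs on shelf 4: 1.
purple ceramic mugs: 3.
The claim requires 2 × 1 = 2 < 3, which holds.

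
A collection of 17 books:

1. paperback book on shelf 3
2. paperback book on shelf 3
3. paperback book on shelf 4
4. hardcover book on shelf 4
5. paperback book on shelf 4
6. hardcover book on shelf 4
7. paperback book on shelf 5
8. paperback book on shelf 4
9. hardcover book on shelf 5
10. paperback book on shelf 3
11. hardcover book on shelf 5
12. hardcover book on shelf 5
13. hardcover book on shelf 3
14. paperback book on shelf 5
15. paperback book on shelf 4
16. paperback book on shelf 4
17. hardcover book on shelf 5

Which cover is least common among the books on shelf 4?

hardcover

Counts by cover (restricted to books on shelf 4): paperback 5, hardcover 2.
The minimum is 2, held uniquely by hardcover.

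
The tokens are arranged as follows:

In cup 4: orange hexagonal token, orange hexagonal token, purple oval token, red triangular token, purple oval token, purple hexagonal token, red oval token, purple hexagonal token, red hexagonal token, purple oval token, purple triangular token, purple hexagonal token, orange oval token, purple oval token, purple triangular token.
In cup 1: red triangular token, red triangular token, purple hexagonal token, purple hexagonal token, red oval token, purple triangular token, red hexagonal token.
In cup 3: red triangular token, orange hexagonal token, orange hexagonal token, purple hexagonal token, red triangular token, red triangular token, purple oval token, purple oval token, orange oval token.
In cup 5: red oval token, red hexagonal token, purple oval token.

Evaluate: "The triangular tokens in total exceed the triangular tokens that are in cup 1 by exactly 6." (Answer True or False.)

|triangular tokens| = 9.
|triangular tokens in cup 1| = 3.
The claim requires 9 − 3 (= 6) to equal 6, which holds.

True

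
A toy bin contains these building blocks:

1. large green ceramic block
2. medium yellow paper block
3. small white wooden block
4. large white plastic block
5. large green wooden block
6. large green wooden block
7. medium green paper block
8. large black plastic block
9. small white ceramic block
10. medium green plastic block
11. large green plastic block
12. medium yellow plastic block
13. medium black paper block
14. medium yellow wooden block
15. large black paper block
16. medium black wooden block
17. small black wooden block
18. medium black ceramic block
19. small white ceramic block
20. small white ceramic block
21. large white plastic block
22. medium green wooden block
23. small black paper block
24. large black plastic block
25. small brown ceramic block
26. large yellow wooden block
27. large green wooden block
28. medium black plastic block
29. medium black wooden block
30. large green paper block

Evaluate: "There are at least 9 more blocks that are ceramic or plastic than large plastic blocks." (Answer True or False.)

True

blocks that are ceramic or plastic: 14.
large plastic blocks: 5.
The claim requires 14 − 5 = 9 ≥ 9, which holds.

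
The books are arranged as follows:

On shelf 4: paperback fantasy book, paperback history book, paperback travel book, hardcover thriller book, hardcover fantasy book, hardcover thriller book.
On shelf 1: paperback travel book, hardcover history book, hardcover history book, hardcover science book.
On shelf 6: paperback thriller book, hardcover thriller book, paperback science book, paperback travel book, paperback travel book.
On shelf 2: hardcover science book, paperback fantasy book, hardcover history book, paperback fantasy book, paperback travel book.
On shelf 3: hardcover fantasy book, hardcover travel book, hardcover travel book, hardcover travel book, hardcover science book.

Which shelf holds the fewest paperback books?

Counts by shelf (restricted to paperback books): shelf 6→4, shelf 4→3, shelf 2→3, shelf 1→1, shelf 3→0.
The minimum is 0, held uniquely by shelf 3.

shelf 3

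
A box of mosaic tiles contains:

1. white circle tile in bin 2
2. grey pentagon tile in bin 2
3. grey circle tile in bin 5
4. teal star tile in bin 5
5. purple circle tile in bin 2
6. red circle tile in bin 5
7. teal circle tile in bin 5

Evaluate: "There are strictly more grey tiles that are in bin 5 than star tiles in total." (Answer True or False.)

|grey tiles in bin 5| = 1.
|star tiles| = 1.
The claim requires 1 > 1, which does not hold.

False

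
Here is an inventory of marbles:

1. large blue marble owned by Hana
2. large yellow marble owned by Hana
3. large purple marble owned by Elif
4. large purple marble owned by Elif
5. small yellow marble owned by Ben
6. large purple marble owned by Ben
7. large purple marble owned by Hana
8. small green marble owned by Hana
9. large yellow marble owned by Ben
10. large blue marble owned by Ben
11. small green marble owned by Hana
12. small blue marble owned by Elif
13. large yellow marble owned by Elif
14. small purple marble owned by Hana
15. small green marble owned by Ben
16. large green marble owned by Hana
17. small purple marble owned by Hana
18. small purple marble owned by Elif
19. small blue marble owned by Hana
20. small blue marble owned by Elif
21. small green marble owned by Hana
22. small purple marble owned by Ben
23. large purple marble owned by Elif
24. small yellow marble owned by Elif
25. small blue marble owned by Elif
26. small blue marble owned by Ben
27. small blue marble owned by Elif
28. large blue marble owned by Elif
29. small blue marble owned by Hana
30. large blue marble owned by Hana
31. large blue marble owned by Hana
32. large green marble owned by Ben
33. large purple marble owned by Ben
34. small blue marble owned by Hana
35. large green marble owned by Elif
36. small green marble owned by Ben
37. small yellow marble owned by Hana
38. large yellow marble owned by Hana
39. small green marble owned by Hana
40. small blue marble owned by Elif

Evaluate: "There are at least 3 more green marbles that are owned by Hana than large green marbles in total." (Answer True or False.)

False

Count of green marbles owned by Hana: 5.
There are 3 large green marbles.
The claim requires 5 − 3 = 2 ≥ 3, which does not hold.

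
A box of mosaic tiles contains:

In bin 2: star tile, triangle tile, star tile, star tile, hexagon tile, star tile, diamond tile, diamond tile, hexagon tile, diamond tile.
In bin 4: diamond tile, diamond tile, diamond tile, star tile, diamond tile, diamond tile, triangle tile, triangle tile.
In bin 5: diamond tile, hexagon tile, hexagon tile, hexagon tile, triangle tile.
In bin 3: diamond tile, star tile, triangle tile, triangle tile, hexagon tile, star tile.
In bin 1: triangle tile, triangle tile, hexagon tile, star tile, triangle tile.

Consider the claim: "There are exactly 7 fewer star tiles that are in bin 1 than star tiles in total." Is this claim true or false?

|star tiles in bin 1| = 1.
|star tiles| = 8.
The claim requires 8 − 1 (= 7) to equal 7, which holds.

True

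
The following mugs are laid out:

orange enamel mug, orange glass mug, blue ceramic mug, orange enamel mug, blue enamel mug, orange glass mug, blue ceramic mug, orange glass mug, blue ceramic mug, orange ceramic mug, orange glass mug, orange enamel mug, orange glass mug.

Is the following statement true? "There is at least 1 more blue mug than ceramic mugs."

|blue mugs| = 4.
|ceramic mugs| = 4.
The claim requires 4 − 4 = 0 ≥ 1, which does not hold.

False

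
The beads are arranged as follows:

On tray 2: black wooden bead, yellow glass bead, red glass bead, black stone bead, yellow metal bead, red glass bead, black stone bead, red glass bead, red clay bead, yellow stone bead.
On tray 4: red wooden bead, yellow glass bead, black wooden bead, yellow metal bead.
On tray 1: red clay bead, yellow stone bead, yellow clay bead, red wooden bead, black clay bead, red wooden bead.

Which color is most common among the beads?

red

Counts by color: red 8, yellow 7, black 5.
The maximum is 8, held uniquely by red.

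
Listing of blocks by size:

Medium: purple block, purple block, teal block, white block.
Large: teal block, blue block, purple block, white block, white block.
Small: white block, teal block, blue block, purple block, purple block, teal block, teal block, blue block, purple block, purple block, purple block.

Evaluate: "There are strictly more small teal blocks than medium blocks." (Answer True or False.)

There are 3 small teal blocks.
There are 4 medium blocks.
The claim requires 3 > 4, which does not hold.

False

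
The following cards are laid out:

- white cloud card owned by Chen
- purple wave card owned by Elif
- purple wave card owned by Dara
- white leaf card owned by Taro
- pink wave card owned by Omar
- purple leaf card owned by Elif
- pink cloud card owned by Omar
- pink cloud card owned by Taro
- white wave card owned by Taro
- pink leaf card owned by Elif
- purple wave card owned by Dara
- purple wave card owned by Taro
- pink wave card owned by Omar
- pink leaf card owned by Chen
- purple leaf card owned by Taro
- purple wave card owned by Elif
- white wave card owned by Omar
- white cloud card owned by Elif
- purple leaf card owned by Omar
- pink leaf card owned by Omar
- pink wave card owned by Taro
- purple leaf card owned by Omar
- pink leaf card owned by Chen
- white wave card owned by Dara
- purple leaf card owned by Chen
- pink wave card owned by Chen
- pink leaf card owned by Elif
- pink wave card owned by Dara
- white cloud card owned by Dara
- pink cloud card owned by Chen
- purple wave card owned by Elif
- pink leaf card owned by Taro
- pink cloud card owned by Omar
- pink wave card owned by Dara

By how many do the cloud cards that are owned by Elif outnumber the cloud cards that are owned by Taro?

cloud cards owned by Elif: 1.
cloud cards owned by Taro: 1.
1 − 1 = 0.

0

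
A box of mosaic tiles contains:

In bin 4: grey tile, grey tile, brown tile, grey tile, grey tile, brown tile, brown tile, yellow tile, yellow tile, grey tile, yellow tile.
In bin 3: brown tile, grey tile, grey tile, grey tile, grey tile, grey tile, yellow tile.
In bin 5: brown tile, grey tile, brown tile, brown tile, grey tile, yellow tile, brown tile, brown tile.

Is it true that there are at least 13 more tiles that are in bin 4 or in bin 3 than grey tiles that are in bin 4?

|tiles in bin 4 or in bin 3| = 18.
|grey tiles in bin 4| = 5.
The claim requires 18 − 5 = 13 ≥ 13, which holds.

True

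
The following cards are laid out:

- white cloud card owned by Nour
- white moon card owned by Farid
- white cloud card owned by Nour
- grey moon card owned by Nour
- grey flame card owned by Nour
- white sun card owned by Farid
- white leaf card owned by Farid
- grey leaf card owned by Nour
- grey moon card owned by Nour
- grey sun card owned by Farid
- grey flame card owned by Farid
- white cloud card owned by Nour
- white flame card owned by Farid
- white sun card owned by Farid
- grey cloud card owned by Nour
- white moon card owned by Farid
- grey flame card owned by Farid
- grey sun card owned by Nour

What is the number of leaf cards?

2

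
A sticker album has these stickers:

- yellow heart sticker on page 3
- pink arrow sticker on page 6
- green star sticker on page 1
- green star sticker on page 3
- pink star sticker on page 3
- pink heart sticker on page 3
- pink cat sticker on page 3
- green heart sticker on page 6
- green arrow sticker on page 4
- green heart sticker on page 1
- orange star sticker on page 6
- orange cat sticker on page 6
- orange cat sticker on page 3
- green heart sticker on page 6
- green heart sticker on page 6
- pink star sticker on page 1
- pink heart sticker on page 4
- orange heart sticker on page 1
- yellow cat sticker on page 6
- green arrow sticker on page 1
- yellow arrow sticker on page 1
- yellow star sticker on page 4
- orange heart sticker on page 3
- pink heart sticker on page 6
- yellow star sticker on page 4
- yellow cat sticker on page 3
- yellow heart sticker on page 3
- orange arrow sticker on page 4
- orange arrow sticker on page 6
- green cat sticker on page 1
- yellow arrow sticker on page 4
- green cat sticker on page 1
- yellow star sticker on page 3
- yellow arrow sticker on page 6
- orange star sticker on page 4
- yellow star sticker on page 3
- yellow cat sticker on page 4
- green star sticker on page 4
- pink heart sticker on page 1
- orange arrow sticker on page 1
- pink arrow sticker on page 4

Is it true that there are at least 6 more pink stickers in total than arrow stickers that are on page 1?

True

pink stickers: 9.
arrow stickers on page 1: 3.
The claim requires 9 − 3 = 6 ≥ 6, which holds.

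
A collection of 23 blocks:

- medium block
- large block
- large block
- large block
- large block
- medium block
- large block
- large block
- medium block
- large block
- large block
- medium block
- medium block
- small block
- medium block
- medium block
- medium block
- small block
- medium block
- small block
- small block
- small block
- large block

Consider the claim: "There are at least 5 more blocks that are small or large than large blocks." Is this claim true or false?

True

|blocks that are small or large| = 14.
|large blocks| = 9.
The claim requires 14 − 9 = 5 ≥ 5, which holds.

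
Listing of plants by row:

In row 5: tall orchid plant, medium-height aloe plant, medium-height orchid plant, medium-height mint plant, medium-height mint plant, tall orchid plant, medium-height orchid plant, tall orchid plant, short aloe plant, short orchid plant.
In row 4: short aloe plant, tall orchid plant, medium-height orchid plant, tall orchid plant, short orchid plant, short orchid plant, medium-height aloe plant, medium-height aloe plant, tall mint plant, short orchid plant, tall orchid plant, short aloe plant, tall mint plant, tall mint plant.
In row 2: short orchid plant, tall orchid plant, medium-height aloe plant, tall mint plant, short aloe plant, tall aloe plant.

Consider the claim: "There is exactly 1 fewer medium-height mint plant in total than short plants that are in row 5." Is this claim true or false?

False

|medium-height mint plants| = 2.
|short plants in row 5| = 2.
The claim requires 2 − 2 (= 0) to equal 1, which does not hold.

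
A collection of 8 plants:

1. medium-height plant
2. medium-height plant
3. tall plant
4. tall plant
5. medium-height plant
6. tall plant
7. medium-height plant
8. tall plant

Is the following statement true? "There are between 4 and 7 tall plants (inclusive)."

|tall plants| = 4.
The claim requires 4 ≤ 4 ≤ 7, which holds.

True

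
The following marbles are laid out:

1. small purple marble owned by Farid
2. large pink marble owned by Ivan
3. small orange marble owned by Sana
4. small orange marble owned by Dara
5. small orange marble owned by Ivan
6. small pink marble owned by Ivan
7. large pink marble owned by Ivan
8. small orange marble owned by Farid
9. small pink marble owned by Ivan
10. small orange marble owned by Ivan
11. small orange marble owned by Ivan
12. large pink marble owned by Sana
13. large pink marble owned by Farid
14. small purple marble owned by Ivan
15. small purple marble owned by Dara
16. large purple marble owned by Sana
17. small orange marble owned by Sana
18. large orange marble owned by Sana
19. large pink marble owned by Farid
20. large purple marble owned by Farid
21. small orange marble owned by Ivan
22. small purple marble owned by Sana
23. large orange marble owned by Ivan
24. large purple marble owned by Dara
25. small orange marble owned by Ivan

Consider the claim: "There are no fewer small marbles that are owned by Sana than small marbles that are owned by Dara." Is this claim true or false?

True

Count of small marbles owned by Sana: 3.
Count of small marbles owned by Dara: 2.
The claim requires 3 ≥ 2, which holds.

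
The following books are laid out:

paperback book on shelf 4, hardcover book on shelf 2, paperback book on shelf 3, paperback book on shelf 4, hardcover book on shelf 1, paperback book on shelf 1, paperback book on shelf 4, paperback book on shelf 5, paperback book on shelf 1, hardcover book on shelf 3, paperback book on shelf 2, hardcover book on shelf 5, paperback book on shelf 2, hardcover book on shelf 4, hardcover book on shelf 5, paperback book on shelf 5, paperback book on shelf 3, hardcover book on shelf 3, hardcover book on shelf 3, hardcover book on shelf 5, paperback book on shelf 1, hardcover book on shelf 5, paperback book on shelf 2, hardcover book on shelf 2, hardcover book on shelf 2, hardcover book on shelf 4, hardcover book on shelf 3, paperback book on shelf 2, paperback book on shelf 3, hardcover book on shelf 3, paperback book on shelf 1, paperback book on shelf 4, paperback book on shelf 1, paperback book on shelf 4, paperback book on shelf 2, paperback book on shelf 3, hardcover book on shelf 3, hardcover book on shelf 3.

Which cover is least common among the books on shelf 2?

Counts by cover (restricted to books on shelf 2): paperback 5, hardcover 3.
The minimum is 3, held uniquely by hardcover.

hardcover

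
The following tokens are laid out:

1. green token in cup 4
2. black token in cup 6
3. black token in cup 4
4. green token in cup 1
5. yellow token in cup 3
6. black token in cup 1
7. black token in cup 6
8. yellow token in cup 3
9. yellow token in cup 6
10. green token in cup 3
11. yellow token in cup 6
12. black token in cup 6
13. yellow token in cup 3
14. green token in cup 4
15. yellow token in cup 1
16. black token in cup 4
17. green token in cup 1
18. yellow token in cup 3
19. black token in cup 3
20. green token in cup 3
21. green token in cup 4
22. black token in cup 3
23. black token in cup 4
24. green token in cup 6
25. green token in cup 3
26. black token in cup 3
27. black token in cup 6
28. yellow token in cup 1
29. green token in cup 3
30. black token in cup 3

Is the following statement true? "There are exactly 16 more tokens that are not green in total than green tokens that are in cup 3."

tokens that are not green: 20.
green tokens in cup 3: 4.
The claim requires 20 − 4 (= 16) to equal 16, which holds.

True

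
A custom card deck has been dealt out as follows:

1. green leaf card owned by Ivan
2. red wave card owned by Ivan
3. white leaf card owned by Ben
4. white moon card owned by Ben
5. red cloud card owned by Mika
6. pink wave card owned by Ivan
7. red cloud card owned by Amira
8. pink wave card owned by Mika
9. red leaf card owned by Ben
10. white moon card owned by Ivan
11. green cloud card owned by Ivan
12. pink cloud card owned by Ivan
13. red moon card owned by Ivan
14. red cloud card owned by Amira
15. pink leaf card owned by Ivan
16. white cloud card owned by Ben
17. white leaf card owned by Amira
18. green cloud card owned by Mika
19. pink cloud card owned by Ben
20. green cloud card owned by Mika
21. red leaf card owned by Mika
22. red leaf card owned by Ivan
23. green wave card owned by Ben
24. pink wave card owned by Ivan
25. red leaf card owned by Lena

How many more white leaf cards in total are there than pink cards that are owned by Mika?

white leaf cards: 2.
pink cards owned by Mika: 1.
2 − 1 = 1.

1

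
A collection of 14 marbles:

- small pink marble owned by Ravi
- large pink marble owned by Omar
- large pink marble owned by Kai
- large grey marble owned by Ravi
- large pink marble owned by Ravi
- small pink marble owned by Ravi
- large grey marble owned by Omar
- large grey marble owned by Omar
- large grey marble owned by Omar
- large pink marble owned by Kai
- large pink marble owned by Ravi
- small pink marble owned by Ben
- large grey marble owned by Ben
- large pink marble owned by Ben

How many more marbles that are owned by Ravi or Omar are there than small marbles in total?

marbles owned by Ravi or Omar: 9.
small marbles: 3.
9 − 3 = 6.

6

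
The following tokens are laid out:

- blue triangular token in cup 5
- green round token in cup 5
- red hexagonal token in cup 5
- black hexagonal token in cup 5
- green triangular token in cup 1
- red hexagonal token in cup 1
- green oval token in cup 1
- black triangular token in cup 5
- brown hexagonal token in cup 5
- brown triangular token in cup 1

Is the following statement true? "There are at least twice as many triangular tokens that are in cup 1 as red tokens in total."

False

|triangular tokens in cup 1| = 2.
|red tokens| = 2.
The claim requires 2 ≥ 2 × 2 = 4, which does not hold.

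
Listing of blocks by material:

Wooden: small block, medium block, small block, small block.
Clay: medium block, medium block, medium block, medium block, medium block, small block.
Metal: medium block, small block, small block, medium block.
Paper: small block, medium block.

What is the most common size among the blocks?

medium

Counts by size: medium 9, small 7.
The maximum is 9, held uniquely by medium.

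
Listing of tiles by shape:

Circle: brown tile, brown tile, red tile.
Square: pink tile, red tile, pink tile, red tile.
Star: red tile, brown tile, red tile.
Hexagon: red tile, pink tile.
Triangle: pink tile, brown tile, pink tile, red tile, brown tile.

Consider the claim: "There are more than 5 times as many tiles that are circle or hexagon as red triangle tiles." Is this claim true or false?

There are 5 tiles that are circle or hexagon.
There is 1 red triangle tile.
The claim requires 5 > 5 × 1 = 5, which does not hold.

False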